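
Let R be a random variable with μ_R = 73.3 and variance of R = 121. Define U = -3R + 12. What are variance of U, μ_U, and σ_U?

U = -3R + 12 is linear with a = -3, b = 12.
variance of U = a²·variance of R = (-3)²·121 = 1089 (the additive constant 12 does not affect variance).
μ_U = a·μ_R + b = (-3)·73.3 + 12 = -207.9.
σ_R = √121 = 11.
σ_U = |a|·σ_R = |-3|·11 = 33.

variance of U = 1089, μ_U = -207.9, σ_U = 33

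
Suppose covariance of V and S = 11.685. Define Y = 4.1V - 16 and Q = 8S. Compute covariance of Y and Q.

covariance of Y and Q = a·c·covariance of V and S = 4.1·8·11.685 = 383.268. Additive constants drop out.

covariance of Y and Q = 383.268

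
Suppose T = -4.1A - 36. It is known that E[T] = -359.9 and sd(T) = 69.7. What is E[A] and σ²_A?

E[A] = 79, σ²_A = 289

From T = -4.1A - 36: E[T] = a·E[A] + b, so E[A] = (E[T] − b)/a = (-359.9 − (-36))/(-4.1) = 79.
σ²_T = 69.7² = 4858.09.
σ²_T = a²·σ²_A, so σ²_A = 4858.09/(-4.1)² = 289.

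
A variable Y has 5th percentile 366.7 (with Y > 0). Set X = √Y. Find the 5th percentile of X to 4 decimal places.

5th percentile of X = 19.1494

√Y is increasing, so P_{5}(X) = g(P_{5}(Y)) ≈ 19.1494.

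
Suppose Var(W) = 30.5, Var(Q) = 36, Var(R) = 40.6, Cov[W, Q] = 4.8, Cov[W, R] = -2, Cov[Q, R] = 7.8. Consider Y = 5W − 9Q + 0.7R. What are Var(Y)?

Var(Y) = a²·Var(W) + b²·Var(Q) + c²·Var(R) + 2ab·Cov[W, Q] + 2ac·Cov[W, R] + 2bc·Cov[Q, R], with a = 5, b = -9, c = 0.7.
= 762.5 + 2916 + 19.894 + (-432) + (-14) + (-98.28)
= 3154.114.

Var(Y) = 3154.114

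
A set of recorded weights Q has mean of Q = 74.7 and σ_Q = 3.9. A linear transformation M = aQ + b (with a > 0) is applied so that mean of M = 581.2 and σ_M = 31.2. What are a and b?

a = 8, b = -16.4

σ_M = a·σ_Q (a > 0), so a = 31.2/3.9 = 8.
mean of M = a·mean of Q + b, so b = 581.2 − 8·74.7 = -16.4.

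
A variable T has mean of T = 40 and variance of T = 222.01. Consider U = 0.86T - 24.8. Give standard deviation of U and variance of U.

U = 0.86T - 24.8 is linear with a = 0.86, b = -24.8.
standard deviation of T = √222.01 = 14.9.
standard deviation of U = |a|·standard deviation of T = |0.86|·14.9 = 12.814.
variance of U = a²·variance of T = 0.86²·222.01 = 164.198596 (the additive constant -24.8 does not affect variance).

standard deviation of U = 12.814, variance of U = 164.198596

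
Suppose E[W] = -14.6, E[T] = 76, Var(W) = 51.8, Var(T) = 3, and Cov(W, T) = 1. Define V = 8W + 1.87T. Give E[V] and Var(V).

E[V] = 8·E[W] + 1.87·E[T] = 8·(-14.6) + 1.87·76 = 25.32.
Var(V) = a²·Var(W) + b²·Var(T) + 2ab·Cov(W, T) with a = 8, b = 1.87.
= 8²·51.8 + 1.87²·3 + 2·8·1.87·1
= 3315.2 + 10.4907 + 29.92 = 3355.6107.

E[V] = 25.32, Var(V) = 3355.6107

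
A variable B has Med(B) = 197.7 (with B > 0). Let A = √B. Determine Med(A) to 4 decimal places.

√B is monotone on this domain, so Med(A) = √(197.7) ≈ 14.0606.

Med(A) = 14.0606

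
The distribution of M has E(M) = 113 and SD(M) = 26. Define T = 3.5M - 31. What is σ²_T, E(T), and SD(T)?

σ²_T = 8281, E(T) = 364.5, SD(T) = 91

T = 3.5M - 31 is linear with a = 3.5, b = -31.
σ²_M = 26² = 676.
σ²_T = a²·σ²_M = 3.5²·676 = 8281 (the additive constant -31 does not affect variance).
E(T) = a·E(M) + b = 3.5·113 + (-31) = 364.5.
SD(T) = |a|·SD(M) = |3.5|·26 = 91.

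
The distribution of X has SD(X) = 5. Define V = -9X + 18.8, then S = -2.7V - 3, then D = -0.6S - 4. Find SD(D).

SD(D) = 72.9

SD(V) = |-9|·5 = 45.
SD(S) = |-2.7|·45 = 121.5.
SD(D) = |-0.6|·121.5 = 72.9.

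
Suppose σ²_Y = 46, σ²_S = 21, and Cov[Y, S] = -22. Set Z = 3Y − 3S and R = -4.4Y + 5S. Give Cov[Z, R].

Cov[Z, R] = -1542.6

By bilinearity, Cov[Z, R] = ac·σ²_Y + bd·σ²_S + (ad+bc)·Cov[Y, S], with a=3, b=-3, c=-4.4, d=5.
ac·σ²_Y = 3·(-4.4)·46 = -607.2
bd·σ²_S = (-3)·5·21 = -315
(ad+bc)·Cov[Y, S] = (28.2)·(-22) = -620.4
Cov[Z, R] = -607.2 + (-315) + (-620.4) = -1542.6.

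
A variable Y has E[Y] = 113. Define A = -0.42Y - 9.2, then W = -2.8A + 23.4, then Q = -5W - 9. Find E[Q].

E[Q] = -919.24

E[A] = (-0.42)·113 + (-9.2) = -56.66.
E[W] = (-2.8)·(-56.66) + 23.4 = 182.048.
E[Q] = (-5)·182.048 + (-9) = -919.24.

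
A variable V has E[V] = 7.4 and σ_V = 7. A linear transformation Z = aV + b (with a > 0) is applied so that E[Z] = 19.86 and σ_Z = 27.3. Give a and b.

a = 3.9, b = -9

σ_Z = a·σ_V (a > 0), so a = 27.3/7 = 3.9.
E[Z] = a·E[V] + b, so b = 19.86 − 3.9·7.4 = -9.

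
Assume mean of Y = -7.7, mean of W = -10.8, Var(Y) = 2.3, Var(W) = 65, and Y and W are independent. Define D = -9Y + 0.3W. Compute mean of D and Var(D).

mean of D = 66.06, Var(D) = 192.15

mean of D = (-9)·mean of Y + 0.3·mean of W = (-9)·(-7.7) + 0.3·(-10.8) = 66.06.
Var(D) = a²·Var(Y) + b²·Var(W) + 2ab·Cov(Y, W) with a = -9, b = 0.3.
Independence gives Cov(Y, W) = 0.
= (-9)²·2.3 + 0.3²·65 + 2·(-9)·0.3·0
= 186.3 + 5.85 + 0 = 192.15.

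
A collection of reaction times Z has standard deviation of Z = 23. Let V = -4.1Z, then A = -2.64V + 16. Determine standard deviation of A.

standard deviation of V = |-4.1|·23 = 94.3.
standard deviation of A = |-2.64|·94.3 = 248.952.

standard deviation of A = 248.952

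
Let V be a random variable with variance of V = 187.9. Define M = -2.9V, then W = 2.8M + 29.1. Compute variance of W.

variance of M = (-2.9)²·187.9 = 1580.239.
variance of W = 2.8²·1580.239 = 12389.07376.

variance of W = 12389.07376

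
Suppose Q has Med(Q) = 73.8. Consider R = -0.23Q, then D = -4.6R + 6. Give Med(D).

Med(R) = (-0.23)·73.8 = -16.974.
Med(D) = (-4.6)·(-16.974) + 6 = 84.0804.

Med(D) = 84.0804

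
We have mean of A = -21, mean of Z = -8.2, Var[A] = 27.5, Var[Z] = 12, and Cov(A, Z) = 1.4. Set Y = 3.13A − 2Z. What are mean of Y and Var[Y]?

mean of Y = 3.13·mean of A + (-2)·mean of Z = 3.13·(-21) + (-2)·(-8.2) = -49.33.
Var[Y] = a²·Var[A] + b²·Var[Z] + 2ab·Cov(A, Z) with a = 3.13, b = -2.
= 3.13²·27.5 + (-2)²·12 + 2·3.13·(-2)·1.4
= 269.41475 + 48 + (-17.528) = 299.88675.

mean of Y = -49.33, Var[Y] = 299.88675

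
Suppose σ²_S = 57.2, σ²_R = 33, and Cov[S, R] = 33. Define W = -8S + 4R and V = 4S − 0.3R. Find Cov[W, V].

By bilinearity, Cov[W, V] = ac·σ²_S + bd·σ²_R + (ad+bc)·Cov[S, R], with a=-8, b=4, c=4, d=-0.3.
ac·σ²_S = (-8)·4·57.2 = -1830.4
bd·σ²_R = 4·(-0.3)·33 = -39.6
(ad+bc)·Cov[S, R] = (18.4)·33 = 607.2
Cov[W, V] = -1830.4 + (-39.6) + 607.2 = -1262.8.

Cov[W, V] = -1262.8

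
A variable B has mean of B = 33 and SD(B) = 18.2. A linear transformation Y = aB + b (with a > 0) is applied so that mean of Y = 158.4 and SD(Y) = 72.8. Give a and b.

SD(Y) = a·SD(B) (a > 0), so a = 72.8/18.2 = 4.
mean of Y = a·mean of B + b, so b = 158.4 − 4·33 = 26.4.

a = 4, b = 26.4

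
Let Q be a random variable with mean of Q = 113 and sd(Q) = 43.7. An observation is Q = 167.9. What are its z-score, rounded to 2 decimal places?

z = (Q − mean of Q) / sd(Q) = (167.9 − 113) / 43.7 ≈ 1.26.

z = 1.26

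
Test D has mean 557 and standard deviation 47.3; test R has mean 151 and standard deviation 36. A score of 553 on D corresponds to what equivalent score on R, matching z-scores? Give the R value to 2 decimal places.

z = (553 − 557)/47.3 ≈ -0.0846.
R = 151 + z·36 = 151 + (553 − 557)·36/47.3 ≈ 147.96.

R = 147.96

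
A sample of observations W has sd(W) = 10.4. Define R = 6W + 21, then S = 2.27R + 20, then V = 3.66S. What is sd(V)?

sd(V) = 518.43168

sd(R) = |6|·10.4 = 62.4.
sd(S) = |2.27|·62.4 = 141.648.
sd(V) = |3.66|·141.648 = 518.43168.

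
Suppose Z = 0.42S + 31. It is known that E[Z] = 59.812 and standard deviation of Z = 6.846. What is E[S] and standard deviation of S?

E[S] = 68.6, standard deviation of S = 16.3

From Z = 0.42S + 31: E[Z] = a·E[S] + b, so E[S] = (E[Z] − b)/a = (59.812 − 31)/0.42 = 68.6.
standard deviation of Z = |a|·standard deviation of S, so standard deviation of S = 6.846/|0.42| = 16.3.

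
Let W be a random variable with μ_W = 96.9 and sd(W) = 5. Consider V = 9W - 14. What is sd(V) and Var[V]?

sd(V) = 45, Var[V] = 2025

V = 9W - 14 is linear with a = 9, b = -14.
sd(V) = |a|·sd(W) = |9|·5 = 45.
Var[W] = 5² = 25.
Var[V] = a²·Var[W] = 9²·25 = 2025 (the additive constant -14 does not affect variance).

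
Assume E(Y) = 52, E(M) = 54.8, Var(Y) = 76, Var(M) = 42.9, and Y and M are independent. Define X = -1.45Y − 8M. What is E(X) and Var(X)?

E(X) = (-1.45)·E(Y) + (-8)·E(M) = (-1.45)·52 + (-8)·54.8 = -513.8.
Var(X) = a²·Var(Y) + b²·Var(M) + 2ab·covariance of Y and M with a = -1.45, b = -8.
Independence gives covariance of Y and M = 0.
= (-1.45)²·76 + (-8)²·42.9 + 2·(-1.45)·(-8)·0
= 159.79 + 2745.6 + 0 = 2905.39.

E(X) = -513.8, Var(X) = 2905.39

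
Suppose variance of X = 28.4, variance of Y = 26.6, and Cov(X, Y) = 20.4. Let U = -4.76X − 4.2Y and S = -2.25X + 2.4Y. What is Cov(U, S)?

Cov(U, S) = -4.2336

By bilinearity, Cov(U, S) = ac·variance of X + bd·variance of Y + (ad+bc)·Cov(X, Y), with a=-4.76, b=-4.2, c=-2.25, d=2.4.
ac·variance of X = (-4.76)·(-2.25)·28.4 = 304.164
bd·variance of Y = (-4.2)·2.4·26.6 = -268.128
(ad+bc)·Cov(X, Y) = (-1.974)·20.4 = -40.2696
Cov(U, S) = 304.164 + (-268.128) + (-40.2696) = -4.2336.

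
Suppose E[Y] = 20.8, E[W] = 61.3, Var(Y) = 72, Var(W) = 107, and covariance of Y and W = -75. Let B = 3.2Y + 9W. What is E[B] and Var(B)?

E[B] = 618.26, Var(B) = 5084.28

E[B] = 3.2·E[Y] + 9·E[W] = 3.2·20.8 + 9·61.3 = 618.26.
Var(B) = a²·Var(Y) + b²·Var(W) + 2ab·covariance of Y and W with a = 3.2, b = 9.
= 3.2²·72 + 9²·107 + 2·3.2·9·(-75)
= 737.28 + 8667 + (-4320) = 5084.28.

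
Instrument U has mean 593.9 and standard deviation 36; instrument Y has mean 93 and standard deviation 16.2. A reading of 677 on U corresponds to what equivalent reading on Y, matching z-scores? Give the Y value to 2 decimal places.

z = (677 − 593.9)/36 ≈ 2.3083.
Y = 93 + z·16.2 = 93 + (677 − 593.9)·16.2/36 ≈ 130.40.

Y = 130.40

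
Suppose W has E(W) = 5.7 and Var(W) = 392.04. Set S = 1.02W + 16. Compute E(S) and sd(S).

S = 1.02W + 16 is linear with a = 1.02, b = 16.
E(S) = a·E(W) + b = 1.02·5.7 + 16 = 21.814.
sd(W) = √392.04 = 19.8.
sd(S) = |a|·sd(W) = |1.02|·19.8 = 20.196.

E(S) = 21.814, sd(S) = 20.196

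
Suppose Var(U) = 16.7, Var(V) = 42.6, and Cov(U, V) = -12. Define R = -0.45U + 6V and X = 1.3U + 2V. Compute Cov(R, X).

By bilinearity, Cov(R, X) = ac·Var(U) + bd·Var(V) + (ad+bc)·Cov(U, V), with a=-0.45, b=6, c=1.3, d=2.
ac·Var(U) = (-0.45)·1.3·16.7 = -9.7695
bd·Var(V) = 6·2·42.6 = 511.2
(ad+bc)·Cov(U, V) = (6.9)·(-12) = -82.8
Cov(R, X) = -9.7695 + 511.2 + (-82.8) = 418.6305.

Cov(R, X) = 418.6305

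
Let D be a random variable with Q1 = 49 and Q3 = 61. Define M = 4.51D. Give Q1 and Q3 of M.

Q1(M) = 220.99, Q3(M) = 275.11

a = 4.51 > 0: Q1(M) = a·Q1(D)+b = 220.99, Q3(M) = a·Q3(D)+b = 275.11.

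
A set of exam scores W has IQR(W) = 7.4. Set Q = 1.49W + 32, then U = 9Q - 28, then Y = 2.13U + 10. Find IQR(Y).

IQR(Y) = 211.36842

IQR(Q) = |1.49|·7.4 = 11.026.
IQR(U) = |9|·11.026 = 99.234.
IQR(Y) = |2.13|·99.234 = 211.36842.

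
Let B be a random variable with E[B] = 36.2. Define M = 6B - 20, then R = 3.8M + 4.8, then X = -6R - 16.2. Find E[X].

E[X] = -4541.16

E[M] = 6·36.2 + (-20) = 197.2.
E[R] = 3.8·197.2 + 4.8 = 754.16.
E[X] = (-6)·754.16 + (-16.2) = -4541.16.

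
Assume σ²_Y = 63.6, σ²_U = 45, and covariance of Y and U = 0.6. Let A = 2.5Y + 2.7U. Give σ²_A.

σ²_A = 733.65

σ²_A = a²·σ²_Y + b²·σ²_U + 2ab·covariance of Y and U with a = 2.5, b = 2.7.
= 2.5²·63.6 + 2.7²·45 + 2·2.5·2.7·0.6
= 397.5 + 328.05 + 8.1 = 733.65.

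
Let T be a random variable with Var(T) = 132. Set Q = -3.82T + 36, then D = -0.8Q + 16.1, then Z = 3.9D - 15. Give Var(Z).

Var(Q) = (-3.82)²·132 = 1926.1968.
Var(D) = (-0.8)²·1926.1968 = 1232.765952.
Var(Z) = 3.9²·1232.765952 = 18750.37012992.

Var(Z) = 18750.37012992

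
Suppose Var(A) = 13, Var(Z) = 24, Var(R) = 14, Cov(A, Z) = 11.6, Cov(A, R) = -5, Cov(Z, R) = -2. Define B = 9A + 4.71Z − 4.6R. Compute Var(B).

Var(B) = a²·Var(A) + b²·Var(Z) + c²·Var(R) + 2ab·Cov(A, Z) + 2ac·Cov(A, R) + 2bc·Cov(Z, R), with a = 9, b = 4.71, c = -4.6.
= 1053 + 532.4184 + 296.24 + 983.448 + 414 + 86.664
= 3365.7704.

Var(B) = 3365.7704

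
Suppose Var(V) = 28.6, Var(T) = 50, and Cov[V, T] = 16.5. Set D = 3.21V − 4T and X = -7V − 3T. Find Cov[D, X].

Cov[D, X] = 260.463

By bilinearity, Cov[D, X] = ac·Var(V) + bd·Var(T) + (ad+bc)·Cov[V, T], with a=3.21, b=-4, c=-7, d=-3.
ac·Var(V) = 3.21·(-7)·28.6 = -642.642
bd·Var(T) = (-4)·(-3)·50 = 600
(ad+bc)·Cov[V, T] = (18.37)·16.5 = 303.105
Cov[D, X] = -642.642 + 600 + 303.105 = 260.463.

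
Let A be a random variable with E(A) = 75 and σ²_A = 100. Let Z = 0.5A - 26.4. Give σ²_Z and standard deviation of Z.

σ²_Z = 25, standard deviation of Z = 5

Z = 0.5A - 26.4 is linear with a = 0.5, b = -26.4.
σ²_Z = a²·σ²_A = 0.5²·100 = 25 (the additive constant -26.4 does not affect variance).
standard deviation of A = √100 = 10.
standard deviation of Z = |a|·standard deviation of A = |0.5|·10 = 5.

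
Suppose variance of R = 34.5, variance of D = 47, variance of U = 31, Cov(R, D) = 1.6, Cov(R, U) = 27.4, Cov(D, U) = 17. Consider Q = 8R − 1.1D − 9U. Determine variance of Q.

variance of Q = 1138.71

variance of Q = a²·variance of R + b²·variance of D + c²·variance of U + 2ab·Cov(R, D) + 2ac·Cov(R, U) + 2bc·Cov(D, U), with a = 8, b = -1.1, c = -9.
= 2208 + 56.87 + 2511 + (-28.16) + (-3945.6) + 336.6
= 1138.71.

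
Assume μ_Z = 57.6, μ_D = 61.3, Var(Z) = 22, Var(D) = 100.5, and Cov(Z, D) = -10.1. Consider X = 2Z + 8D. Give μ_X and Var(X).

μ_X = 605.6, Var(X) = 6196.8

μ_X = 2·μ_Z + 8·μ_D = 2·57.6 + 8·61.3 = 605.6.
Var(X) = a²·Var(Z) + b²·Var(D) + 2ab·Cov(Z, D) with a = 2, b = 8.
= 2²·22 + 8²·100.5 + 2·2·8·(-10.1)
= 88 + 6432 + (-323.2) = 6196.8.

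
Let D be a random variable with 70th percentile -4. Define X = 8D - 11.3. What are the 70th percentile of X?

70th percentile of X = -43.3

Since a = 8 > 0 the transformation is increasing, so the 70th percentile of X = a·(P_{70} of D) + b = 8·(-4) + (-11.3) = -43.3.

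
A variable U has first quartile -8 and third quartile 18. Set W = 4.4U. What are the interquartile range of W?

IQR of U = Q3 − Q1 = 18 − (-8) = 26.
Under W = aU + b, IQR(W) = |a|·IQR(U) = |4.4|·26 = 114.4 (shifts cancel; spread scales by |a|).

IQR(W) = 114.4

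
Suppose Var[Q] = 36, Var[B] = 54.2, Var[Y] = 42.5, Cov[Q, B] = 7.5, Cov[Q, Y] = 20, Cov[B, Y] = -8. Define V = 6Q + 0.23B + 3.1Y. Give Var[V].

Var[V] = a²·Var[Q] + b²·Var[B] + c²·Var[Y] + 2ab·Cov[Q, B] + 2ac·Cov[Q, Y] + 2bc·Cov[B, Y], with a = 6, b = 0.23, c = 3.1.
= 1296 + 2.86718 + 408.425 + 20.7 + 744 + (-11.408)
= 2460.58418.

Var[V] = 2460.58418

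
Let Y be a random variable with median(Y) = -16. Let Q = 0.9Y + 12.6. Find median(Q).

A linear map preserves order up to sign, so median(Q) = a·median(Y) + b = 0.9·(-16) + 12.6 = -1.8.

median(Q) = -1.8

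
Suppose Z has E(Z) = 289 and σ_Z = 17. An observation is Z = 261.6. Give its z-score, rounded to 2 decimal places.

z = (Z − E(Z)) / σ_Z = (261.6 − 289) / 17 ≈ -1.61.

z = -1.61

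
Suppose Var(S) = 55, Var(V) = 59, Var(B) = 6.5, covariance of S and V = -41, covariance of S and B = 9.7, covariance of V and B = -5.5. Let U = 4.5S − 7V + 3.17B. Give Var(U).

Var(U) = 7173.89885

Var(U) = a²·Var(S) + b²·Var(V) + c²·Var(B) + 2ab·covariance of S and V + 2ac·covariance of S and B + 2bc·covariance of V and B, with a = 4.5, b = -7, c = 3.17.
= 1113.75 + 2891 + 65.31785 + 2583 + 276.741 + 244.09
= 7173.89885.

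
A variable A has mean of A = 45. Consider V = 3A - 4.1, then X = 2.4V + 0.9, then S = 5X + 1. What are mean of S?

mean of S = 1576.3

mean of V = 3·45 + (-4.1) = 130.9.
mean of X = 2.4·130.9 + 0.9 = 315.06.
mean of S = 5·315.06 + 1 = 1576.3.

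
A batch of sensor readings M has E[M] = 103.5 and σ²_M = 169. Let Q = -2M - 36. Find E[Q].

Q = -2M - 36 is linear with a = -2, b = -36.
E[Q] = a·E[M] + b = (-2)·103.5 + (-36) = -243.

E[Q] = -243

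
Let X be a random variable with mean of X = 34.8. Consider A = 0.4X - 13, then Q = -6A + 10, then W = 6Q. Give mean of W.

mean of A = 0.4·34.8 + (-13) = 0.92.
mean of Q = (-6)·0.92 + 10 = 4.48.
mean of W = 6·4.48 = 26.88.

mean of W = 26.88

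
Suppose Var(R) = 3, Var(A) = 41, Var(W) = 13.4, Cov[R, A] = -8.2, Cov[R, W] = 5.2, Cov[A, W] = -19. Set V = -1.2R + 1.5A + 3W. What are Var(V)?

Var(V) = a²·Var(R) + b²·Var(A) + c²·Var(W) + 2ab·Cov[R, A] + 2ac·Cov[R, W] + 2bc·Cov[A, W], with a = -1.2, b = 1.5, c = 3.
= 4.32 + 92.25 + 120.6 + 29.52 + (-37.44) + (-171)
= 38.25.

Var(V) = 38.25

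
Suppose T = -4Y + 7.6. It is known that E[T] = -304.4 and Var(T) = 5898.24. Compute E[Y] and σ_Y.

E[Y] = 78, σ_Y = 19.2

From T = -4Y + 7.6: E[T] = a·E[Y] + b, so E[Y] = (E[T] − b)/a = (-304.4 − 7.6)/(-4) = 78.
σ_T = √5898.24 = 76.8.
σ_T = |a|·σ_Y, so σ_Y = 76.8/|-4| = 19.2.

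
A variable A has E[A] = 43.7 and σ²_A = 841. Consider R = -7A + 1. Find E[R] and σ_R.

R = -7A + 1 is linear with a = -7, b = 1.
E[R] = a·E[A] + b = (-7)·43.7 + 1 = -304.9.
σ_A = √841 = 29.
σ_R = |a|·σ_A = |-7|·29 = 203.

E[R] = -304.9, σ_R = 203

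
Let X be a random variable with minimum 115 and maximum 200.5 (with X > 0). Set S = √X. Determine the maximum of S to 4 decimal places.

max(S) = 14.1598

√X is increasing on this domain, so max(S) comes from max(X) = 200.5: max(S) = √(200.5) ≈ 14.1598.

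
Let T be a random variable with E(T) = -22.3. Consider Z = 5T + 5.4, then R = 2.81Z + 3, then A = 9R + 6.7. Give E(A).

E(Z) = 5·(-22.3) + 5.4 = -106.1.
E(R) = 2.81·(-106.1) + 3 = -295.141.
E(A) = 9·(-295.141) + 6.7 = -2649.569.

E(A) = -2649.569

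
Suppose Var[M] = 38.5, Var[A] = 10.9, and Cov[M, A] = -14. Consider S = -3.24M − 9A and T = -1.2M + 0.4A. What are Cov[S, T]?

Cov[S, T] = -22.608

By bilinearity, Cov[S, T] = ac·Var[M] + bd·Var[A] + (ad+bc)·Cov[M, A], with a=-3.24, b=-9, c=-1.2, d=0.4.
ac·Var[M] = (-3.24)·(-1.2)·38.5 = 149.688
bd·Var[A] = (-9)·0.4·10.9 = -39.24
(ad+bc)·Cov[M, A] = (9.504)·(-14) = -133.056
Cov[S, T] = 149.688 + (-39.24) + (-133.056) = -22.608.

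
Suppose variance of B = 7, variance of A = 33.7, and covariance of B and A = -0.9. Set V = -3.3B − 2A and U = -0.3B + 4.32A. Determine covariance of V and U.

By bilinearity, covariance of V and U = ac·variance of B + bd·variance of A + (ad+bc)·covariance of B and A, with a=-3.3, b=-2, c=-0.3, d=4.32.
ac·variance of B = (-3.3)·(-0.3)·7 = 6.93
bd·variance of A = (-2)·4.32·33.7 = -291.168
(ad+bc)·covariance of B and A = (-13.656)·(-0.9) = 12.2904
covariance of V and U = 6.93 + (-291.168) + 12.2904 = -271.9476.

covariance of V and U = -271.9476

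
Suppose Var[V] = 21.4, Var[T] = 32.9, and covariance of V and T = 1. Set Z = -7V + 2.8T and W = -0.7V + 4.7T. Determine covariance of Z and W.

By bilinearity, covariance of Z and W = ac·Var[V] + bd·Var[T] + (ad+bc)·covariance of V and T, with a=-7, b=2.8, c=-0.7, d=4.7.
ac·Var[V] = (-7)·(-0.7)·21.4 = 104.86
bd·Var[T] = 2.8·4.7·32.9 = 432.964
(ad+bc)·covariance of V and T = (-34.86)·1 = -34.86
covariance of Z and W = 104.86 + 432.964 + (-34.86) = 502.964.

covariance of Z and W = 502.964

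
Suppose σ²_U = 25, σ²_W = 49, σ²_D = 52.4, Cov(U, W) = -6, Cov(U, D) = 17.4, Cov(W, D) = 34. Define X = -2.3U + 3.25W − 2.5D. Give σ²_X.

σ²_X = a²·σ²_U + b²·σ²_W + c²·σ²_D + 2ab·Cov(U, W) + 2ac·Cov(U, D) + 2bc·Cov(W, D), with a = -2.3, b = 3.25, c = -2.5.
= 132.25 + 517.5625 + 327.5 + 89.7 + 200.1 + (-552.5)
= 714.6125.

σ²_X = 714.6125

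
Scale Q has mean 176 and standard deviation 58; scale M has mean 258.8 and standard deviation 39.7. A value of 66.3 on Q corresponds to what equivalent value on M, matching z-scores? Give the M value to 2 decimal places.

M = 183.71

z = (66.3 − 176)/58 ≈ -1.8914.
M = 258.8 + z·39.7 = 258.8 + (66.3 − 176)·39.7/58 ≈ 183.71.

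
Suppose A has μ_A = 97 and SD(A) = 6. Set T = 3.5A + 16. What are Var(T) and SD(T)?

Var(T) = 441, SD(T) = 21

T = 3.5A + 16 is linear with a = 3.5, b = 16.
Var(A) = 6² = 36.
Var(T) = a²·Var(A) = 3.5²·36 = 441 (the additive constant 16 does not affect variance).
SD(T) = |a|·SD(A) = |3.5|·6 = 21.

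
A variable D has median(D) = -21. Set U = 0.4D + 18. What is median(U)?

A linear map preserves order up to sign, so median(U) = a·median(D) + b = 0.4·(-21) + 18 = 9.6.

median(U) = 9.6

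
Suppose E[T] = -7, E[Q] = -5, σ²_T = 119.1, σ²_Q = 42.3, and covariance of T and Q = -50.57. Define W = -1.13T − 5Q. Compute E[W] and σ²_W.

E[W] = (-1.13)·E[T] + (-5)·E[Q] = (-1.13)·(-7) + (-5)·(-5) = 32.91.
σ²_W = a²·σ²_T + b²·σ²_Q + 2ab·covariance of T and Q with a = -1.13, b = -5.
= (-1.13)²·119.1 + (-5)²·42.3 + 2·(-1.13)·(-5)·(-50.57)
= 152.07879 + 1057.5 + (-571.441) = 638.13779.

E[W] = 32.91, σ²_W = 638.13779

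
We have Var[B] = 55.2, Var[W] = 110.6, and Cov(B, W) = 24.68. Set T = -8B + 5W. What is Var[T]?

Var[T] = a²·Var[B] + b²·Var[W] + 2ab·Cov(B, W) with a = -8, b = 5.
= (-8)²·55.2 + 5²·110.6 + 2·(-8)·5·24.68
= 3532.8 + 2765 + (-1974.4) = 4323.4.

Var[T] = 4323.4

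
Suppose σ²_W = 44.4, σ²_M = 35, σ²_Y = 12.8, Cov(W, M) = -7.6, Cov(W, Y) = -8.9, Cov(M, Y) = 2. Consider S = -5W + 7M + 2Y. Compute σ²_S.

σ²_S = a²·σ²_W + b²·σ²_M + c²·σ²_Y + 2ab·Cov(W, M) + 2ac·Cov(W, Y) + 2bc·Cov(M, Y), with a = -5, b = 7, c = 2.
= 1110 + 1715 + 51.2 + 532 + 178 + 56
= 3642.2.

σ²_S = 3642.2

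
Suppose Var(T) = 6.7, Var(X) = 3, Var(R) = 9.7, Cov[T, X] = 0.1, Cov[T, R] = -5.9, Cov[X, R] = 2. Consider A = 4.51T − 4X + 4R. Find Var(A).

Var(A) = 58.99867

Var(A) = a²·Var(T) + b²·Var(X) + c²·Var(R) + 2ab·Cov[T, X] + 2ac·Cov[T, R] + 2bc·Cov[X, R], with a = 4.51, b = -4, c = 4.
= 136.27867 + 48 + 155.2 + (-3.608) + (-212.872) + (-64)
= 58.99867.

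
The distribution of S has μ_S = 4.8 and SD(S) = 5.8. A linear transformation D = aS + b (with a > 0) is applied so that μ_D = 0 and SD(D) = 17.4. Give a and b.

a = 3, b = -14.4

SD(D) = a·SD(S) (a > 0), so a = 17.4/5.8 = 3.
μ_D = a·μ_S + b, so b = 0 − 3·4.8 = -14.4.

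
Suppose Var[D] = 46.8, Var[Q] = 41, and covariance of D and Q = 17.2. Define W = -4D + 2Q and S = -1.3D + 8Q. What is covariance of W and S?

covariance of W and S = 304.24

By bilinearity, covariance of W and S = ac·Var[D] + bd·Var[Q] + (ad+bc)·covariance of D and Q, with a=-4, b=2, c=-1.3, d=8.
ac·Var[D] = (-4)·(-1.3)·46.8 = 243.36
bd·Var[Q] = 2·8·41 = 656
(ad+bc)·covariance of D and Q = (-34.6)·17.2 = -595.12
covariance of W and S = 243.36 + 656 + (-595.12) = 304.24.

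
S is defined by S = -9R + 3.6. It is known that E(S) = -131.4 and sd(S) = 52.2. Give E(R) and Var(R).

From S = -9R + 3.6: E(S) = a·E(R) + b, so E(R) = (E(S) − b)/a = (-131.4 − 3.6)/(-9) = 15.
Var(S) = 52.2² = 2724.84.
Var(S) = a²·Var(R), so Var(R) = 2724.84/(-9)² = 33.64.

E(R) = 15, Var(R) = 33.64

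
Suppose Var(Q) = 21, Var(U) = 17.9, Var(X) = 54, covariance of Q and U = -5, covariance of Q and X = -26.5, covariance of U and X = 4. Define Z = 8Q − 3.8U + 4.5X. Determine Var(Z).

Var(Z) = 955.176

Var(Z) = a²·Var(Q) + b²·Var(U) + c²·Var(X) + 2ab·covariance of Q and U + 2ac·covariance of Q and X + 2bc·covariance of U and X, with a = 8, b = -3.8, c = 4.5.
= 1344 + 258.476 + 1093.5 + 304 + (-1908) + (-136.8)
= 955.176.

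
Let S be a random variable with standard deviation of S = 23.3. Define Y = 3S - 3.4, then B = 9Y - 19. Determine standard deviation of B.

standard deviation of Y = |3|·23.3 = 69.9.
standard deviation of B = |9|·69.9 = 629.1.

standard deviation of B = 629.1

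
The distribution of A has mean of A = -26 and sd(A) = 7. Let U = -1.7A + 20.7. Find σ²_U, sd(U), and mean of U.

σ²_U = 141.61, sd(U) = 11.9, mean of U = 64.9

U = -1.7A + 20.7 is linear with a = -1.7, b = 20.7.
σ²_A = 7² = 49.
σ²_U = a²·σ²_A = (-1.7)²·49 = 141.61 (the additive constant 20.7 does not affect variance).
sd(U) = |a|·sd(A) = |-1.7|·7 = 11.9.
mean of U = a·mean of A + b = (-1.7)·(-26) + 20.7 = 64.9.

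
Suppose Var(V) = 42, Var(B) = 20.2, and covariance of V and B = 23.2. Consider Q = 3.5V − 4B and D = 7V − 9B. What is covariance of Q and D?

covariance of Q and D = 375.8

By bilinearity, covariance of Q and D = ac·Var(V) + bd·Var(B) + (ad+bc)·covariance of V and B, with a=3.5, b=-4, c=7, d=-9.
ac·Var(V) = 3.5·7·42 = 1029
bd·Var(B) = (-4)·(-9)·20.2 = 727.2
(ad+bc)·covariance of V and B = (-59.5)·23.2 = -1380.4
covariance of Q and D = 1029 + 727.2 + (-1380.4) = 375.8.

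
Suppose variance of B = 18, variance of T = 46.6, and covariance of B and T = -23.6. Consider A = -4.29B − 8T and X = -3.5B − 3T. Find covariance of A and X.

By bilinearity, covariance of A and X = ac·variance of B + bd·variance of T + (ad+bc)·covariance of B and T, with a=-4.29, b=-8, c=-3.5, d=-3.
ac·variance of B = (-4.29)·(-3.5)·18 = 270.27
bd·variance of T = (-8)·(-3)·46.6 = 1118.4
(ad+bc)·covariance of B and T = (40.87)·(-23.6) = -964.532
covariance of A and X = 270.27 + 1118.4 + (-964.532) = 424.138.

covariance of A and X = 424.138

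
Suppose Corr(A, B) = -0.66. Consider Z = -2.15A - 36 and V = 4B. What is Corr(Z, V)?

Corr(Z, V) = 0.66

Linear rescalings preserve |correlation|; the slopes -2.15 and 4 have opposite signs, so the correlation flips sign: Corr(Z, V) = −Corr(A, B) = 0.66.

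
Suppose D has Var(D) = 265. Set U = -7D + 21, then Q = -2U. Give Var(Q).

Var(U) = (-7)²·265 = 12985.
Var(Q) = (-2)²·12985 = 51940.

Var(Q) = 51940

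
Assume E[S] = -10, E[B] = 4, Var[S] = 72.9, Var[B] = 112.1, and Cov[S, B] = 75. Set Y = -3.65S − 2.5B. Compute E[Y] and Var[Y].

E[Y] = (-3.65)·E[S] + (-2.5)·E[B] = (-3.65)·(-10) + (-2.5)·4 = 26.5.
Var[Y] = a²·Var[S] + b²·Var[B] + 2ab·Cov[S, B] with a = -3.65, b = -2.5.
= (-3.65)²·72.9 + (-2.5)²·112.1 + 2·(-3.65)·(-2.5)·75
= 971.21025 + 700.625 + 1368.75 = 3040.58525.

E[Y] = 26.5, Var[Y] = 3040.58525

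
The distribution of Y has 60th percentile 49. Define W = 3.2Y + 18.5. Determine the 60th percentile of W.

60th percentile of W = 175.3

Since a = 3.2 > 0 the transformation is increasing, so the 60th percentile of W = a·(P_{60} of Y) + b = 3.2·49 + 18.5 = 175.3.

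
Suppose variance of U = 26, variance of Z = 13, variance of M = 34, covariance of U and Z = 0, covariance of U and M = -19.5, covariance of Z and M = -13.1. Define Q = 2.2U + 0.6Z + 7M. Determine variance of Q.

variance of Q = 1085.88

variance of Q = a²·variance of U + b²·variance of Z + c²·variance of M + 2ab·covariance of U and Z + 2ac·covariance of U and M + 2bc·covariance of Z and M, with a = 2.2, b = 0.6, c = 7.
= 125.84 + 4.68 + 1666 + 0 + (-600.6) + (-110.04)
= 1085.88.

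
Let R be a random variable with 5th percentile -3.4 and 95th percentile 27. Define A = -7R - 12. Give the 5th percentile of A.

Since a = -7 < 0 the transformation is decreasing, reversing order: the 5th percentile of A corresponds to the 95th percentile of R.
So P_{5}(A) = a·P_{95}(R) + b = (-7)·27 + (-12) = -201.

5th percentile of A = -201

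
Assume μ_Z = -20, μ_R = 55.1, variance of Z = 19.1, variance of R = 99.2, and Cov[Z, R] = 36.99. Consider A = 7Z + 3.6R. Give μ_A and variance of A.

μ_A = 7·μ_Z + 3.6·μ_R = 7·(-20) + 3.6·55.1 = 58.36.
variance of A = a²·variance of Z + b²·variance of R + 2ab·Cov[Z, R] with a = 7, b = 3.6.
= 7²·19.1 + 3.6²·99.2 + 2·7·3.6·36.99
= 935.9 + 1285.632 + 1864.296 = 4085.828.

μ_A = 58.36, variance of A = 4085.828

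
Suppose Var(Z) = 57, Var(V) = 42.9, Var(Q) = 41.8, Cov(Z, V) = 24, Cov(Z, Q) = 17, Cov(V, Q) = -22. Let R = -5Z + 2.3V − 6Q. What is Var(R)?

Var(R) = a²·Var(Z) + b²·Var(V) + c²·Var(Q) + 2ab·Cov(Z, V) + 2ac·Cov(Z, Q) + 2bc·Cov(V, Q), with a = -5, b = 2.3, c = -6.
= 1425 + 226.941 + 1504.8 + (-552) + 1020 + 607.2
= 4231.941.

Var(R) = 4231.941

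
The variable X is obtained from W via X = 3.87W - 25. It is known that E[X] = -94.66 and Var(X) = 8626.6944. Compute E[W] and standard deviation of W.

E[W] = -18, standard deviation of W = 24

From X = 3.87W - 25: E[X] = a·E[W] + b, so E[W] = (E[X] − b)/a = (-94.66 − (-25))/3.87 = -18.
standard deviation of X = √8626.6944 = 92.88.
standard deviation of X = |a|·standard deviation of W, so standard deviation of W = 92.88/|3.87| = 24.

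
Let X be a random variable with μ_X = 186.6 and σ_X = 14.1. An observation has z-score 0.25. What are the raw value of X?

X = 190.125

X = μ_X + z·σ_X = 186.6 + 0.25·14.1 = 190.125.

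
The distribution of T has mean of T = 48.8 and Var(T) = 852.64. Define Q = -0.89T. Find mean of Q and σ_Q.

mean of Q = -43.432, σ_Q = 25.988

Q = -0.89T is linear with a = -0.89, b = 0.
mean of Q = a·mean of T + b = (-0.89)·48.8 = -43.432.
σ_T = √852.64 = 29.2.
σ_Q = |a|·σ_T = |-0.89|·29.2 = 25.988.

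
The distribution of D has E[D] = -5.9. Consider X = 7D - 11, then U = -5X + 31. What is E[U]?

E[U] = 292.5

E[X] = 7·(-5.9) + (-11) = -52.3.
E[U] = (-5)·(-52.3) + 31 = 292.5.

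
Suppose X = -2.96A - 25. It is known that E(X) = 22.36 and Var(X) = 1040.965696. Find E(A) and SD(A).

From X = -2.96A - 25: E(X) = a·E(A) + b, so E(A) = (E(X) − b)/a = (22.36 − (-25))/(-2.96) = -16.
SD(X) = √1040.965696 = 32.264.
SD(X) = |a|·SD(A), so SD(A) = 32.264/|-2.96| = 10.9.

E(A) = -16, SD(A) = 10.9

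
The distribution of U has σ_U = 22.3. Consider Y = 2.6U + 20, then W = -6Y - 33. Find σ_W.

σ_W = 347.88

σ_Y = |2.6|·22.3 = 57.98.
σ_W = |-6|·57.98 = 347.88.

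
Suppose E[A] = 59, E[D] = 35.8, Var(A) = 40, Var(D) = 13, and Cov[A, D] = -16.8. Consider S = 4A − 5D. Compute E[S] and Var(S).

E[S] = 4·E[A] + (-5)·E[D] = 4·59 + (-5)·35.8 = 57.
Var(S) = a²·Var(A) + b²·Var(D) + 2ab·Cov[A, D] with a = 4, b = -5.
= 4²·40 + (-5)²·13 + 2·4·(-5)·(-16.8)
= 640 + 325 + 672 = 1637.

E[S] = 57, Var(S) = 1637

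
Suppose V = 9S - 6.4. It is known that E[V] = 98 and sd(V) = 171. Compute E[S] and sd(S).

From V = 9S - 6.4: E[V] = a·E[S] + b, so E[S] = (E[V] − b)/a = (98 − (-6.4))/9 = 11.6.
sd(V) = |a|·sd(S), so sd(S) = 171/|9| = 19.

E[S] = 11.6, sd(S) = 19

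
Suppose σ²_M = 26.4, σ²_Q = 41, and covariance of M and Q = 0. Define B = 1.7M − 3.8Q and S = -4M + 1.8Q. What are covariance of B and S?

covariance of B and S = -459.96

By bilinearity, covariance of B and S = ac·σ²_M + bd·σ²_Q + (ad+bc)·covariance of M and Q, with a=1.7, b=-3.8, c=-4, d=1.8.
ac·σ²_M = 1.7·(-4)·26.4 = -179.52
bd·σ²_Q = (-3.8)·1.8·41 = -280.44
(ad+bc)·covariance of M and Q = (18.26)·0 = 0
covariance of B and S = -179.52 + (-280.44) + 0 = -459.96.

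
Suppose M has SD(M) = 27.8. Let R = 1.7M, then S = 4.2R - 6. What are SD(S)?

SD(S) = 198.492

SD(R) = |1.7|·27.8 = 47.26.
SD(S) = |4.2|·47.26 = 198.492.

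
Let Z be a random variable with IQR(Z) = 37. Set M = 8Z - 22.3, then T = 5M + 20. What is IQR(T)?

IQR(M) = |8|·37 = 296.
IQR(T) = |5|·296 = 1480.

IQR(T) = 1480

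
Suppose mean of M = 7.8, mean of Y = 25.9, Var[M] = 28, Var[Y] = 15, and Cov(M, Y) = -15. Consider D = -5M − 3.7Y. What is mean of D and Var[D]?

mean of D = (-5)·mean of M + (-3.7)·mean of Y = (-5)·7.8 + (-3.7)·25.9 = -134.83.
Var[D] = a²·Var[M] + b²·Var[Y] + 2ab·Cov(M, Y) with a = -5, b = -3.7.
= (-5)²·28 + (-3.7)²·15 + 2·(-5)·(-3.7)·(-15)
= 700 + 205.35 + (-555) = 350.35.

mean of D = -134.83, Var[D] = 350.35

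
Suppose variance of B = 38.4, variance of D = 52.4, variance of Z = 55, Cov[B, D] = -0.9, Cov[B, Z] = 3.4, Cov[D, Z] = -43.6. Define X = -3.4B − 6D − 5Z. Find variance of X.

variance of X = a²·variance of B + b²·variance of D + c²·variance of Z + 2ab·Cov[B, D] + 2ac·Cov[B, Z] + 2bc·Cov[D, Z], with a = -3.4, b = -6, c = -5.
= 443.904 + 1886.4 + 1375 + (-36.72) + 115.6 + (-2616)
= 1168.184.

variance of X = 1168.184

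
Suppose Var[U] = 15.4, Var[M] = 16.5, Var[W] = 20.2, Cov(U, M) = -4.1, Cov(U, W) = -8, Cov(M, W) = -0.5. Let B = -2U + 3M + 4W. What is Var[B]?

Var[B] = a²·Var[U] + b²·Var[M] + c²·Var[W] + 2ab·Cov(U, M) + 2ac·Cov(U, W) + 2bc·Cov(M, W), with a = -2, b = 3, c = 4.
= 61.6 + 148.5 + 323.2 + 49.2 + 128 + (-12)
= 698.5.

Var[B] = 698.5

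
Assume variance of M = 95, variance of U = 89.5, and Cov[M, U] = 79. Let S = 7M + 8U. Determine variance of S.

variance of S = a²·variance of M + b²·variance of U + 2ab·Cov[M, U] with a = 7, b = 8.
= 7²·95 + 8²·89.5 + 2·7·8·79
= 4655 + 5728 + 8848 = 19231.

variance of S = 19231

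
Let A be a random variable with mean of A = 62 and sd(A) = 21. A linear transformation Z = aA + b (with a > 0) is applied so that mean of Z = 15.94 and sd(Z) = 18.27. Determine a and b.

a = 0.87, b = -38

sd(Z) = a·sd(A) (a > 0), so a = 18.27/21 = 0.87.
mean of Z = a·mean of A + b, so b = 15.94 − 0.87·62 = -38.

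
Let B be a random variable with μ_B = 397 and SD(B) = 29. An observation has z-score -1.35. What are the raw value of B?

B = 357.85

B = μ_B + z·SD(B) = 397 + (-1.35)·29 = 357.85.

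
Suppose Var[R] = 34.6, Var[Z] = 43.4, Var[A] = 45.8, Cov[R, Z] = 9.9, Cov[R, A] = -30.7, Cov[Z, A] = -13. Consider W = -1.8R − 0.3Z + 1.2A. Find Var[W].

Var[W] = 334.638

Var[W] = a²·Var[R] + b²·Var[Z] + c²·Var[A] + 2ab·Cov[R, Z] + 2ac·Cov[R, A] + 2bc·Cov[Z, A], with a = -1.8, b = -0.3, c = 1.2.
= 112.104 + 3.906 + 65.952 + 10.692 + 132.624 + 9.36
= 334.638.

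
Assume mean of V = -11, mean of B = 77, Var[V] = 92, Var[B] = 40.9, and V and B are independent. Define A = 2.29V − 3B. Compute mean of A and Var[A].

mean of A = 2.29·mean of V + (-3)·mean of B = 2.29·(-11) + (-3)·77 = -256.19.
Var[A] = a²·Var[V] + b²·Var[B] + 2ab·Cov[V, B] with a = 2.29, b = -3.
Independence gives Cov[V, B] = 0.
= 2.29²·92 + (-3)²·40.9 + 2·2.29·(-3)·0
= 482.4572 + 368.1 + 0 = 850.5572.

mean of A = -256.19, Var[A] = 850.5572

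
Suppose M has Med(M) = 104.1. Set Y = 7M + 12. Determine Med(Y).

Med(Y) = 740.7

A linear map preserves order up to sign, so Med(Y) = a·Med(M) + b = 7·104.1 + 12 = 740.7.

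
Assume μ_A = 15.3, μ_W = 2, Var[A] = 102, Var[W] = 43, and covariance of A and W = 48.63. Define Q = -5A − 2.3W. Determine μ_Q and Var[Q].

μ_Q = -81.1, Var[Q] = 3895.96

μ_Q = (-5)·μ_A + (-2.3)·μ_W = (-5)·15.3 + (-2.3)·2 = -81.1.
Var[Q] = a²·Var[A] + b²·Var[W] + 2ab·covariance of A and W with a = -5, b = -2.3.
= (-5)²·102 + (-2.3)²·43 + 2·(-5)·(-2.3)·48.63
= 2550 + 227.47 + 1118.49 = 3895.96.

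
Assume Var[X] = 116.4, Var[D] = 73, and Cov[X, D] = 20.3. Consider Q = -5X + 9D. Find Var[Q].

Var[Q] = 6996

Var[Q] = a²·Var[X] + b²·Var[D] + 2ab·Cov[X, D] with a = -5, b = 9.
= (-5)²·116.4 + 9²·73 + 2·(-5)·9·20.3
= 2910 + 5913 + (-1827) = 6996.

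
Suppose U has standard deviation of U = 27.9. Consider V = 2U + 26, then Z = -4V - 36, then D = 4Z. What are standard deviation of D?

standard deviation of V = |2|·27.9 = 55.8.
standard deviation of Z = |-4|·55.8 = 223.2.
standard deviation of D = |4|·223.2 = 892.8.

standard deviation of D = 892.8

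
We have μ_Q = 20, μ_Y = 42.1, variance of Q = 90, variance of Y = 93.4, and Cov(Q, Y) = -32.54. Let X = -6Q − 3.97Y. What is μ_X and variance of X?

μ_X = -287.137, variance of X = 3161.86246

μ_X = (-6)·μ_Q + (-3.97)·μ_Y = (-6)·20 + (-3.97)·42.1 = -287.137.
variance of X = a²·variance of Q + b²·variance of Y + 2ab·Cov(Q, Y) with a = -6, b = -3.97.
= (-6)²·90 + (-3.97)²·93.4 + 2·(-6)·(-3.97)·(-32.54)
= 3240 + 1472.06806 + (-1550.2056) = 3161.86246.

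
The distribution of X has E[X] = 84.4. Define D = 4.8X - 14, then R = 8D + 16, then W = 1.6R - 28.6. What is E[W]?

E[W] = 5003.336

E[D] = 4.8·84.4 + (-14) = 391.12.
E[R] = 8·391.12 + 16 = 3144.96.
E[W] = 1.6·3144.96 + (-28.6) = 5003.336.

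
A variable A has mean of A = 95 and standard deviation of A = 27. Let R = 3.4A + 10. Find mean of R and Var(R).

R = 3.4A + 10 is linear with a = 3.4, b = 10.
mean of R = a·mean of A + b = 3.4·95 + 10 = 333.
Var(A) = 27² = 729.
Var(R) = a²·Var(A) = 3.4²·729 = 8427.24 (the additive constant 10 does not affect variance).

mean of R = 333, Var(R) = 8427.24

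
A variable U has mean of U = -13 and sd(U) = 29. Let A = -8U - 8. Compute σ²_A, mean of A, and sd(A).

A = -8U - 8 is linear with a = -8, b = -8.
σ²_U = 29² = 841.
σ²_A = a²·σ²_U = (-8)²·841 = 53824 (the additive constant -8 does not affect variance).
mean of A = a·mean of U + b = (-8)·(-13) + (-8) = 96.
sd(A) = |a|·sd(U) = |-8|·29 = 232.

σ²_A = 53824, mean of A = 96, sd(A) = 232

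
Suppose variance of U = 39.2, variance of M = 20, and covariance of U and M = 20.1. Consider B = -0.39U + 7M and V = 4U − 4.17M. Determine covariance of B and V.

covariance of B and V = -49.46337

By bilinearity, covariance of B and V = ac·variance of U + bd·variance of M + (ad+bc)·covariance of U and M, with a=-0.39, b=7, c=4, d=-4.17.
ac·variance of U = (-0.39)·4·39.2 = -61.152
bd·variance of M = 7·(-4.17)·20 = -583.8
(ad+bc)·covariance of U and M = (29.6263)·20.1 = 595.48863
covariance of B and V = -61.152 + (-583.8) + 595.48863 = -49.46337.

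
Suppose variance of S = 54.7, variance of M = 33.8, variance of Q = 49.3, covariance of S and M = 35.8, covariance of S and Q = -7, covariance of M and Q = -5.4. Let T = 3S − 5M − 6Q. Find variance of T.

variance of T = a²·variance of S + b²·variance of M + c²·variance of Q + 2ab·covariance of S and M + 2ac·covariance of S and Q + 2bc·covariance of M and Q, with a = 3, b = -5, c = -6.
= 492.3 + 845 + 1774.8 + (-1074) + 252 + (-324)
= 1966.1.

variance of T = 1966.1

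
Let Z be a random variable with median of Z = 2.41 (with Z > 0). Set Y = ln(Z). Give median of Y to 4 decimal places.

median of Y = 0.8796

ln(Z) is monotone on this domain, so median of Y = ln(2.41) ≈ 0.8796.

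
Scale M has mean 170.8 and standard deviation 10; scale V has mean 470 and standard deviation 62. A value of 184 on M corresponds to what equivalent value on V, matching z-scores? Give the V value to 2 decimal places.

V = 551.84

z = (184 − 170.8)/10 = 1.32.
V = 470 + z·62 = 470 + (184 − 170.8)·62/10 = 551.84.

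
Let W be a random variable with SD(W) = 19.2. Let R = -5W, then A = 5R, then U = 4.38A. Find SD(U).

SD(R) = |-5|·19.2 = 96.
SD(A) = |5|·96 = 480.
SD(U) = |4.38|·480 = 2102.4.

SD(U) = 2102.4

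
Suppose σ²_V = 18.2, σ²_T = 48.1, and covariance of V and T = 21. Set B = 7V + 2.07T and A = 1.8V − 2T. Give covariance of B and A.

By bilinearity, covariance of B and A = ac·σ²_V + bd·σ²_T + (ad+bc)·covariance of V and T, with a=7, b=2.07, c=1.8, d=-2.
ac·σ²_V = 7·1.8·18.2 = 229.32
bd·σ²_T = 2.07·(-2)·48.1 = -199.134
(ad+bc)·covariance of V and T = (-10.274)·21 = -215.754
covariance of B and A = 229.32 + (-199.134) + (-215.754) = -185.568.

covariance of B and A = -185.568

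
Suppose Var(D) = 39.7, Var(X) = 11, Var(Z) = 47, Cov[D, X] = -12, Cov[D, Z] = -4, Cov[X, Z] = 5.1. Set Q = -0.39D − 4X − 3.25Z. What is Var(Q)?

Var(Q) = 763.49587

Var(Q) = a²·Var(D) + b²·Var(X) + c²·Var(Z) + 2ab·Cov[D, X] + 2ac·Cov[D, Z] + 2bc·Cov[X, Z], with a = -0.39, b = -4, c = -3.25.
= 6.03837 + 176 + 496.4375 + (-37.44) + (-10.14) + 132.6
= 763.49587.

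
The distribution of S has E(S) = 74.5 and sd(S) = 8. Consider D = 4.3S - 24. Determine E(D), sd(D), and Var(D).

D = 4.3S - 24 is linear with a = 4.3, b = -24.
E(D) = a·E(S) + b = 4.3·74.5 + (-24) = 296.35.
sd(D) = |a|·sd(S) = |4.3|·8 = 34.4.
Var(S) = 8² = 64.
Var(D) = a²·Var(S) = 4.3²·64 = 1183.36 (the additive constant -24 does not affect variance).

E(D) = 296.35, sd(D) = 34.4, Var(D) = 1183.36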